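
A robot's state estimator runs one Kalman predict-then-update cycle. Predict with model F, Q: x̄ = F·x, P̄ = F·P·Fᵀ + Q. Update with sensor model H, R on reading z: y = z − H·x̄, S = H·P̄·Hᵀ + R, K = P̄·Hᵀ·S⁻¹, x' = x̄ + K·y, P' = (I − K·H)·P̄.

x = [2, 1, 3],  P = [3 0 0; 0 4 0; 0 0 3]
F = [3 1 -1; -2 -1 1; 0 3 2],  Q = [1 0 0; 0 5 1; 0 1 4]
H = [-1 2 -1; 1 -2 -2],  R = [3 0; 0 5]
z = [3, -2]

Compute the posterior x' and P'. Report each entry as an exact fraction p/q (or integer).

x' = [9440/108519, 48298/36173, -19745/108519]
P' = [431509/108519 59450/36173 4622/108519; 59450/36173 40434/36173 -1229/36173; 4622/108519 -1229/36173 94828/108519]

x̄ = F·x = [4, -2, 9]
P̄ = F·P·Fᵀ + Q = [35 -25 6; -25 24 -5; 6 -5 52]
y = z − H·x̄ = [20, 8]
S = H·P̄·Hᵀ + R = [318 -111; -111 380]
K = P̄·Hᵀ·S⁻¹ = [-26477/108519 4371/36173; 7549/36173 -3792/36173; -35608/108519 -11844/36173]
x' = x̄ + K·y = [9440/108519, 48298/36173, -19745/108519]
P' = (I − K·H)·P̄ = [431509/108519 59450/36173 4622/108519; 59450/36173 40434/36173 -1229/36173; 4622/108519 -1229/36173 94828/108519]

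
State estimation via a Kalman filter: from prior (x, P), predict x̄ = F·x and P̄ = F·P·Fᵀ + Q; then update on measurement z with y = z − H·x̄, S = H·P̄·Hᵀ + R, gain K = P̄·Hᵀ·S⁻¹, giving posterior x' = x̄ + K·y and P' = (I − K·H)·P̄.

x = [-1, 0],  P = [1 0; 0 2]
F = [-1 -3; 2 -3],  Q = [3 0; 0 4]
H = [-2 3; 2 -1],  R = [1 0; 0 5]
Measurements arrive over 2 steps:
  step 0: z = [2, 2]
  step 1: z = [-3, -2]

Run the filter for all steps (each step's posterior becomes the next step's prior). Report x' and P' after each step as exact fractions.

step 0: x̄ = F·x = [1, -2]
step 0: P̄ = F·P·Fᵀ + Q = [22 16; 16 26]
step 0: y = z − H·x̄ = [10, -2]
step 0: S = H·P̄·Hᵀ + R = [131 -38; -38 55]
step 0: K = P̄·Hᵀ·S⁻¹ = [1284/5761 3820/5761; 394/823 362/823]
step 0: x' = x̄ + K·y = [10961/5761, 1570/823]
step 0: P' = (I − K·H)·P̄ = [14646/5761 1456/823; 1456/823 1102/823]
step 1: x̄ = F·x = [-43931/5761, -11048/5761]
step 1: P̄ = F·P·Fᵀ + Q = [162507/5761 9558/5761; 9558/5761 28750/5761]
step 1: y = z − H·x̄ = [-72001/5761, 65292/5761]
step 1: S = H·P̄·Hᵀ + R = [799843/5761 -659814/5761; -659814/5761 669351/5761]
step 1: K = P̄·Hᵀ·S⁻¹ = [566268/5787259 3285656/5787259; 2232226/5787259 6351374/17361777]
step 1: x' = x̄ + K·y = [-13970645/5787259, -15002402/5787259]
step 1: P' = (I − K·H)·P̄ = [12462777/5787259 8497274/5787259; 8497274/5787259 19226774/17361777]

step 0: x' = [10961/5761, 1570/823], P' = [14646/5761 1456/823; 1456/823 1102/823]
step 1: x' = [-13970645/5787259, -15002402/5787259], P' = [12462777/5787259 8497274/5787259; 8497274/5787259 19226774/17361777]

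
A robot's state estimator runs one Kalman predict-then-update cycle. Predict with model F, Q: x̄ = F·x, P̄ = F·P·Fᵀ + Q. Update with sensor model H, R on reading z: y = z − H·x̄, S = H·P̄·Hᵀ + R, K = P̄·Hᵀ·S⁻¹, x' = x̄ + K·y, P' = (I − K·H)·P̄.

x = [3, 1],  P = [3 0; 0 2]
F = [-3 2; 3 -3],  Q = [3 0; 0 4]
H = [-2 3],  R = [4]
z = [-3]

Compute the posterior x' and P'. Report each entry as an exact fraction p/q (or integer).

x' = [-140/213, -99/71]
P' = [3221/1065 126/71; 126/71 104/71]

x̄ = F·x = [-7, 6]
P̄ = F·P·Fᵀ + Q = [38 -39; -39 49]
y = z − H·x̄ = [-35]
S = H·P̄·Hᵀ + R = [1065]
K = P̄·Hᵀ·S⁻¹ = [-193/1065; 15/71]
x' = x̄ + K·y = [-140/213, -99/71]
P' = (I − K·H)·P̄ = [3221/1065 126/71; 126/71 104/71]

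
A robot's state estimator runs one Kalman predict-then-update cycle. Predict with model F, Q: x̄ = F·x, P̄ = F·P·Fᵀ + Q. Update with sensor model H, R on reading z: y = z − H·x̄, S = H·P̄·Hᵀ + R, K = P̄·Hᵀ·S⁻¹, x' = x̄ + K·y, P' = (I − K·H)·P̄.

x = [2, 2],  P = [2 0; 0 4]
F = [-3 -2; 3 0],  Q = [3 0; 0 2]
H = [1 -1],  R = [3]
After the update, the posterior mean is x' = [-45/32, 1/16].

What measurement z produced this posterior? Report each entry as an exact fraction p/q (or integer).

x̄ = F·x = [-10, 6]
P̄ = F·P·Fᵀ + Q = [37 -18; -18 20]
S = H·P̄·Hᵀ + R = [96]
K = P̄·Hᵀ·S⁻¹ = [55/96; -19/48]
x' − x̄ = [275/32, -95/16] = K·y
y = (KᵀK)⁻¹·Kᵀ·(x' − x̄) = [15]
z = y + H·x̄ = [15] + [-16] = [-1]

z = [-1]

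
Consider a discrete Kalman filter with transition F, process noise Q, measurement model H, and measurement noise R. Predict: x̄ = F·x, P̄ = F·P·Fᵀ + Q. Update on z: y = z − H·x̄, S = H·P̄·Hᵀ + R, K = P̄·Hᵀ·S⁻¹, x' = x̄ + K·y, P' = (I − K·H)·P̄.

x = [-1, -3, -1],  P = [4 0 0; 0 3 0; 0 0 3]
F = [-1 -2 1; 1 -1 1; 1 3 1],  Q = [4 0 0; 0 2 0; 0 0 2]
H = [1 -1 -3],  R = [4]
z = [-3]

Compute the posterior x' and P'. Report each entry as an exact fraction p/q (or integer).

x' = [-69/91, 496/455, 24/91]
P' = [968/91 470/91 146/91; 470/91 5459/455 -207/91; 146/91 -207/91 151/91]

x̄ = F·x = [6, 1, -11]
P̄ = F·P·Fᵀ + Q = [23 5 -19; 5 12 -2; -19 -2 36]
y = z − H·x̄ = [-41]
S = H·P̄·Hᵀ + R = [455]
K = P̄·Hᵀ·S⁻¹ = [15/91; -1/455; -25/91]
x' = x̄ + K·y = [-69/91, 496/455, 24/91]
P' = (I − K·H)·P̄ = [968/91 470/91 146/91; 470/91 5459/455 -207/91; 146/91 -207/91 151/91]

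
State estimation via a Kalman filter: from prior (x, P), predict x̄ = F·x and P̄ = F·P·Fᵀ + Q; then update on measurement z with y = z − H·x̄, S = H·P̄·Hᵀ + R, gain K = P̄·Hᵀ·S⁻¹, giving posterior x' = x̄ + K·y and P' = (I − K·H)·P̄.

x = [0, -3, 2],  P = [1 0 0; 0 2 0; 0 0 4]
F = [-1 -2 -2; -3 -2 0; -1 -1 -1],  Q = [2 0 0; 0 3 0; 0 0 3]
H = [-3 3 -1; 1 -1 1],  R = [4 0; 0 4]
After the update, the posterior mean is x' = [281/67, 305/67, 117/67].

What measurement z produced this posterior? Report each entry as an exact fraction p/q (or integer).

z = [-1, 1]

x̄ = F·x = [2, 6, 1]
P̄ = F·P·Fᵀ + Q = [27 11 13; 11 20 7; 13 7 10]
S = H·P̄·Hᵀ + R = [275 -109; -109 51]
K = P̄·Hᵀ·S⁻¹ = [25/1072 663/1072; 401/1072 815/1072; 79/536 337/536]
x' − x̄ = [147/67, -97/67, 50/67] = K·y
y = (KᵀK)⁻¹·Kᵀ·(x' − x̄) = [-12, 4]
z = y + H·x̄ = [-12, 4] + [11, -3] = [-1, 1]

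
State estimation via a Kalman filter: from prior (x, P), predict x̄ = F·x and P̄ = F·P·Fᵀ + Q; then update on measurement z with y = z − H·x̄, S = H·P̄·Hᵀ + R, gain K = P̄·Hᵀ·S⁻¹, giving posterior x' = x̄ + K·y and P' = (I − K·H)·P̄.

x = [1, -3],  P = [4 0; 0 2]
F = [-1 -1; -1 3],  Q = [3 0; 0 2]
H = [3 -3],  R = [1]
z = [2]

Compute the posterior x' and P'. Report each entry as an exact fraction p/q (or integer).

x̄ = F·x = [2, -10]
P̄ = F·P·Fᵀ + Q = [9 -2; -2 24]
y = z − H·x̄ = [-34]
S = H·P̄·Hᵀ + R = [334]
K = P̄·Hᵀ·S⁻¹ = [33/334; -39/167]
x' = x̄ + K·y = [-227/167, -344/167]
P' = (I − K·H)·P̄ = [1917/334 953/167; 953/167 966/167]

x' = [-227/167, -344/167]
P' = [1917/334 953/167; 953/167 966/167]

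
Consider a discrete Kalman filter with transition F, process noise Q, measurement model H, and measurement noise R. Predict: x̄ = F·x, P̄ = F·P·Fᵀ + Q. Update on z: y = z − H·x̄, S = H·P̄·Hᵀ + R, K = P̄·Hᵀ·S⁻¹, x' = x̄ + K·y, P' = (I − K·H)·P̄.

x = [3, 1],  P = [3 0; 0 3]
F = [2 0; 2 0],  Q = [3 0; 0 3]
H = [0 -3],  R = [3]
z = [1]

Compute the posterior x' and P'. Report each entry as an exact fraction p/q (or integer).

x̄ = F·x = [6, 6]
P̄ = F·P·Fᵀ + Q = [15 12; 12 15]
y = z − H·x̄ = [19]
S = H·P̄·Hᵀ + R = [138]
K = P̄·Hᵀ·S⁻¹ = [-6/23; -15/46]
x' = x̄ + K·y = [24/23, -9/46]
P' = (I − K·H)·P̄ = [129/23 6/23; 6/23 15/46]

x' = [24/23, -9/46]
P' = [129/23 6/23; 6/23 15/46]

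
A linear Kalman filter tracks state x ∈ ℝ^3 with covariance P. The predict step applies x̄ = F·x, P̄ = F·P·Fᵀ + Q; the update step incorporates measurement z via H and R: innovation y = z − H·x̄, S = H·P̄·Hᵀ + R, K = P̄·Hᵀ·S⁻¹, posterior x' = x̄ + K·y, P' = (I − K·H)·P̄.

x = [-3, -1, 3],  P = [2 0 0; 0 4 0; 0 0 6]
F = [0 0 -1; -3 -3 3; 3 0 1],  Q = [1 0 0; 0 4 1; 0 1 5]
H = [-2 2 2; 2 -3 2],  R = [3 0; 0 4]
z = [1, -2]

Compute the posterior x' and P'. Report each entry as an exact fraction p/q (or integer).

x' = [-64490/114071, 43721/228142, -139151/456284]
P' = [244161/114071 190156/114071 39587/114071; 190156/114071 179865/114071 65825/228142; 39587/114071 65825/228142 217801/456284]

x̄ = F·x = [-3, 21, -6]
P̄ = F·P·Fᵀ + Q = [7 -18 -6; -18 112 1; -6 1 29]
y = z − H·x̄ = [-35, 79]
S = H·P̄·Hᵀ + R = [795 -766; -766 1312]
K = P̄·Hᵀ·S⁻¹ = [-9612/114071 -743/114071; 15081/114071 -46729/228142; 63701/228142 89337/456284]
x' = x̄ + K·y = [-64490/114071, 43721/228142, -139151/456284]
P' = (I − K·H)·P̄ = [244161/114071 190156/114071 39587/114071; 190156/114071 179865/114071 65825/228142; 39587/114071 65825/228142 217801/456284]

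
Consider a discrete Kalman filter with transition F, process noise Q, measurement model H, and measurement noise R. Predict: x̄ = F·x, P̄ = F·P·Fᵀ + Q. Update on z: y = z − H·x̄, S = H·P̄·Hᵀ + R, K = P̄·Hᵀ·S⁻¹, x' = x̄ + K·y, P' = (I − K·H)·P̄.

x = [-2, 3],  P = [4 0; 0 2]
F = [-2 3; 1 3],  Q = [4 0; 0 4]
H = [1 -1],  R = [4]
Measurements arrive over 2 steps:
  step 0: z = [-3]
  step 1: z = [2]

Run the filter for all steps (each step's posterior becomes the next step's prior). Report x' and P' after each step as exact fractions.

step 0: x̄ = F·x = [13, 7]
step 0: P̄ = F·P·Fᵀ + Q = [38 10; 10 26]
step 0: y = z − H·x̄ = [-9]
step 0: S = H·P̄·Hᵀ + R = [48]
step 0: K = P̄·Hᵀ·S⁻¹ = [7/12; -1/3]
step 0: x' = x̄ + K·y = [31/4, 10]
step 0: P' = (I − K·H)·P̄ = [65/3 58/3; 58/3 62/3]
step 1: x̄ = F·x = [29/2, 151/4]
step 1: P̄ = F·P·Fᵀ + Q = [134/3 254/3; 254/3 983/3]
step 1: y = z − H·x̄ = [101/4]
step 1: S = H·P̄·Hᵀ + R = [207]
step 1: K = P̄·Hᵀ·S⁻¹ = [-40/207; -27/23]
step 1: x' = x̄ + K·y = [3983/414, 373/46]
step 1: P' = (I − K·H)·P̄ = [7646/207 2602/69; 2602/69 2926/69]

step 0: x' = [31/4, 10], P' = [65/3 58/3; 58/3 62/3]
step 1: x' = [3983/414, 373/46], P' = [7646/207 2602/69; 2602/69 2926/69]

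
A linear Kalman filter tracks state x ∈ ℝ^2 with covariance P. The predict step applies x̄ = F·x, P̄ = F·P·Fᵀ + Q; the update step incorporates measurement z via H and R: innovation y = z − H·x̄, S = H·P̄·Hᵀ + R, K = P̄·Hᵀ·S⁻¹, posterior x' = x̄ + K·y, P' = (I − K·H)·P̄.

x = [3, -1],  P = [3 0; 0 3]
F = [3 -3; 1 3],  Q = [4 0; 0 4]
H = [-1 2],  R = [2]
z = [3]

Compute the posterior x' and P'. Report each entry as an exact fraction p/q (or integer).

x̄ = F·x = [12, 0]
P̄ = F·P·Fᵀ + Q = [58 -18; -18 34]
y = z − H·x̄ = [15]
S = H·P̄·Hᵀ + R = [268]
K = P̄·Hᵀ·S⁻¹ = [-47/134; 43/134]
x' = x̄ + K·y = [903/134, 645/134]
P' = (I − K·H)·P̄ = [1677/67 815/67; 815/67 429/67]

x' = [903/134, 645/134]
P' = [1677/67 815/67; 815/67 429/67]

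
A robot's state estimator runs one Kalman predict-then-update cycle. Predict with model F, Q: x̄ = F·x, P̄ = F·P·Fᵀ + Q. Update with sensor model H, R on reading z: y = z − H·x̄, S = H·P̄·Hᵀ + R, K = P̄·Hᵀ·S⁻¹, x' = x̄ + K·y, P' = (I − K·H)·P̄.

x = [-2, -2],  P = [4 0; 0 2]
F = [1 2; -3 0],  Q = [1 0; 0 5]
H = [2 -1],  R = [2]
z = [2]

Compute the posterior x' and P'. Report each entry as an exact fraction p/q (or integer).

x̄ = F·x = [-6, 6]
P̄ = F·P·Fᵀ + Q = [13 -12; -12 41]
y = z − H·x̄ = [20]
S = H·P̄·Hᵀ + R = [143]
K = P̄·Hᵀ·S⁻¹ = [38/143; -5/11]
x' = x̄ + K·y = [-98/143, -34/11]
P' = (I − K·H)·P̄ = [415/143 58/11; 58/11 126/11]

x' = [-98/143, -34/11]
P' = [415/143 58/11; 58/11 126/11]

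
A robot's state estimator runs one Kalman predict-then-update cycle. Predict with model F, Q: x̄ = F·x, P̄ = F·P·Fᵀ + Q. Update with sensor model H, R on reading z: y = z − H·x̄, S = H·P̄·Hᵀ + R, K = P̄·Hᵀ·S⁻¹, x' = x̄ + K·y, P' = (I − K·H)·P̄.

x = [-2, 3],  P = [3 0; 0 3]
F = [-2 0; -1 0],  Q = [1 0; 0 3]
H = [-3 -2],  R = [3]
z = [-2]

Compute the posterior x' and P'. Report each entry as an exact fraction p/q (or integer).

x' = [25/36, 1/18]
P' = [23/24 -13/12; -13/12 11/6]

x̄ = F·x = [4, 2]
P̄ = F·P·Fᵀ + Q = [13 6; 6 6]
y = z − H·x̄ = [14]
S = H·P̄·Hᵀ + R = [216]
K = P̄·Hᵀ·S⁻¹ = [-17/72; -5/36]
x' = x̄ + K·y = [25/36, 1/18]
P' = (I − K·H)·P̄ = [23/24 -13/12; -13/12 11/6]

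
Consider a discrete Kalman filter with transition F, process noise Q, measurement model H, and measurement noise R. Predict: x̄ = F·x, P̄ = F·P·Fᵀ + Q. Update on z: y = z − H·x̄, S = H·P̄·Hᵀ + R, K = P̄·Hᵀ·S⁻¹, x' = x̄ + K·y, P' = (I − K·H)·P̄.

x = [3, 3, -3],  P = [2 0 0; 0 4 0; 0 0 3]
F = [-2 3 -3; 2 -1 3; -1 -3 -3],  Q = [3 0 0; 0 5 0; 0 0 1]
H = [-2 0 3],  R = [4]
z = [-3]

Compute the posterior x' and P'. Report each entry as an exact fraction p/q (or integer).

x' = [1093/159, -769/159, 563/159]
P' = [44027/954 -38807/954 14567/477; -38807/954 40607/954 -12911/477; 14567/477 -12911/477 9850/477]

x̄ = F·x = [12, -6, -3]
P̄ = F·P·Fᵀ + Q = [74 -47 -5; -47 44 -19; -5 -19 66]
y = z − H·x̄ = [30]
S = H·P̄·Hᵀ + R = [954]
K = P̄·Hᵀ·S⁻¹ = [-163/954; 37/954; 104/477]
x' = x̄ + K·y = [1093/159, -769/159, 563/159]
P' = (I − K·H)·P̄ = [44027/954 -38807/954 14567/477; -38807/954 40607/954 -12911/477; 14567/477 -12911/477 9850/477]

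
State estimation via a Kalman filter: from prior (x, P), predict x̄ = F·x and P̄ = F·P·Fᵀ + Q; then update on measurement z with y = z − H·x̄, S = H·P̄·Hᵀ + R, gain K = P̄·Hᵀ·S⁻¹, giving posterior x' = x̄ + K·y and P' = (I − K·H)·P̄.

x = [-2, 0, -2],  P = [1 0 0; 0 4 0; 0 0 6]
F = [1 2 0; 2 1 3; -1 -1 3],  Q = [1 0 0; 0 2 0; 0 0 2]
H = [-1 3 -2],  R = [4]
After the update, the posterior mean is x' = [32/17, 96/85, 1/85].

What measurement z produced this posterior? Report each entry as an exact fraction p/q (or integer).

x̄ = F·x = [-2, -10, -4]
P̄ = F·P·Fᵀ + Q = [18 10 -9; 10 64 48; -9 48 61]
S = H·P̄·Hᵀ + R = [170]
K = P̄·Hᵀ·S⁻¹ = [3/17; 43/85; 31/170]
x' − x̄ = [66/17, 946/85, 341/85] = K·y
y = (KᵀK)⁻¹·Kᵀ·(x' − x̄) = [22]
z = y + H·x̄ = [22] + [-20] = [2]

z = [2]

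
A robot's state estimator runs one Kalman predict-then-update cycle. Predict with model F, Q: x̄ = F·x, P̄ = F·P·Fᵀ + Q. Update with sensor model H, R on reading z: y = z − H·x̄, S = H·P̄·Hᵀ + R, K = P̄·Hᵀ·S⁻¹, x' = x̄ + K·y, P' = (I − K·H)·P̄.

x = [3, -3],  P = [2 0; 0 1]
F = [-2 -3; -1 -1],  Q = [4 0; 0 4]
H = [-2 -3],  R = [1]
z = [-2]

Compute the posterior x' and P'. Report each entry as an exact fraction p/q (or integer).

x' = [111/58, -35/58]
P' = [903/232 -581/232; -581/232 399/232]

x̄ = F·x = [3, 0]
P̄ = F·P·Fᵀ + Q = [21 7; 7 7]
y = z − H·x̄ = [4]
S = H·P̄·Hᵀ + R = [232]
K = P̄·Hᵀ·S⁻¹ = [-63/232; -35/232]
x' = x̄ + K·y = [111/58, -35/58]
P' = (I − K·H)·P̄ = [903/232 -581/232; -581/232 399/232]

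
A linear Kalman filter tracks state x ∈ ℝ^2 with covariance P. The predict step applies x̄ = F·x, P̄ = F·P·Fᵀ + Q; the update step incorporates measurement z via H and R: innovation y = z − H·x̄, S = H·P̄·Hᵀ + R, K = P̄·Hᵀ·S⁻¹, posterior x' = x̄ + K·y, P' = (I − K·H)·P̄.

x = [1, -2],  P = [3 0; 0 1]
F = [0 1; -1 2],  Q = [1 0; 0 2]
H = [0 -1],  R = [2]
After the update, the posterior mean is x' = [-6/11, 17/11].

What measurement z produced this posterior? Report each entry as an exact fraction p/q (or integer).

z = [-3]

x̄ = F·x = [-2, -5]
P̄ = F·P·Fᵀ + Q = [2 2; 2 9]
S = H·P̄·Hᵀ + R = [11]
K = P̄·Hᵀ·S⁻¹ = [-2/11; -9/11]
x' − x̄ = [16/11, 72/11] = K·y
y = (KᵀK)⁻¹·Kᵀ·(x' − x̄) = [-8]
z = y + H·x̄ = [-8] + [5] = [-3]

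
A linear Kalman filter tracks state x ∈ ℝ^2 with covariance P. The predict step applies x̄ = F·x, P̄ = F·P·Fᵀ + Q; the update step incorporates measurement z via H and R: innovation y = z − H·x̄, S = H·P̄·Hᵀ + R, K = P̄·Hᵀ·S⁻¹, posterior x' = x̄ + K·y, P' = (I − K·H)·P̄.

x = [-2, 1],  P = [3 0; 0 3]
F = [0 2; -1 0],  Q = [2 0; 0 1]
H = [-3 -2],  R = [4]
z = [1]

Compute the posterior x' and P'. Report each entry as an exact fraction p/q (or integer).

x' = [-85/73, 102/73]
P' = [140/73 -168/73; -168/73 260/73]

x̄ = F·x = [2, 2]
P̄ = F·P·Fᵀ + Q = [14 0; 0 4]
y = z − H·x̄ = [11]
S = H·P̄·Hᵀ + R = [146]
K = P̄·Hᵀ·S⁻¹ = [-21/73; -4/73]
x' = x̄ + K·y = [-85/73, 102/73]
P' = (I − K·H)·P̄ = [140/73 -168/73; -168/73 260/73]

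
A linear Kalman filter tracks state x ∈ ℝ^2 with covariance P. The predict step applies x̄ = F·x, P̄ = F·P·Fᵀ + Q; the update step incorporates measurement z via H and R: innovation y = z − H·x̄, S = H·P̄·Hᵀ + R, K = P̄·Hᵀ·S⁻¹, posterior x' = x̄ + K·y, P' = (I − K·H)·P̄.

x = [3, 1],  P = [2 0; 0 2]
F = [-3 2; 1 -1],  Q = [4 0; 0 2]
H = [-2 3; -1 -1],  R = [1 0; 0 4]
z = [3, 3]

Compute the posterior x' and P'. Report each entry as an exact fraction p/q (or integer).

x̄ = F·x = [-7, 2]
P̄ = F·P·Fᵀ + Q = [30 -10; -10 6]
y = z − H·x̄ = [-17, -2]
S = H·P̄·Hᵀ + R = [295 52; 52 20]
K = P̄·Hᵀ·S⁻¹ = [-190/799 -305/799; 138/799 -199/799]
x' = x̄ + K·y = [-1753/799, -350/799]
P' = (I − K·H)·P̄ = [770/799 450/799; 450/799 346/799]

x' = [-1753/799, -350/799]
P' = [770/799 450/799; 450/799 346/799]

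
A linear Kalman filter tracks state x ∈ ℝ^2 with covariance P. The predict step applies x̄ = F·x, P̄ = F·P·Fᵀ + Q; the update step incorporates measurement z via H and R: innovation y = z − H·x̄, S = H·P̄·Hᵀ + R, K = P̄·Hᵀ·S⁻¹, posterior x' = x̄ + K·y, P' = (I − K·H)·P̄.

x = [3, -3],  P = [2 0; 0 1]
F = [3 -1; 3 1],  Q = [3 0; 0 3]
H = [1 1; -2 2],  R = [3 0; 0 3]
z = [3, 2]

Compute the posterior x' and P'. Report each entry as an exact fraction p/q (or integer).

x' = [589/387, 787/387]
P' = [347/387 212/387; 212/387 347/387]

x̄ = F·x = [12, 6]
P̄ = F·P·Fᵀ + Q = [22 17; 17 22]
y = z − H·x̄ = [-15, 14]
S = H·P̄·Hᵀ + R = [81 0; 0 43]
K = P̄·Hᵀ·S⁻¹ = [13/27 -10/43; 13/27 10/43]
x' = x̄ + K·y = [589/387, 787/387]
P' = (I − K·H)·P̄ = [347/387 212/387; 212/387 347/387]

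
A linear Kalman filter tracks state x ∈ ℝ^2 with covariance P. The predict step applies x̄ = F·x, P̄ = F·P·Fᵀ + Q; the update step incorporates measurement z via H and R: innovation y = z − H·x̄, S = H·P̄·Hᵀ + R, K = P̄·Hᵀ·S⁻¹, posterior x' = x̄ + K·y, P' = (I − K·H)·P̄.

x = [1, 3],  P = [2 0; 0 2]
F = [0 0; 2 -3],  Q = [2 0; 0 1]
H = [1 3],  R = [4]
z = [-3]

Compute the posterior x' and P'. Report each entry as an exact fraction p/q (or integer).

x̄ = F·x = [0, -7]
P̄ = F·P·Fᵀ + Q = [2 0; 0 27]
y = z − H·x̄ = [18]
S = H·P̄·Hᵀ + R = [249]
K = P̄·Hᵀ·S⁻¹ = [2/249; 27/83]
x' = x̄ + K·y = [12/83, -95/83]
P' = (I − K·H)·P̄ = [494/249 -54/83; -54/83 54/83]

x' = [12/83, -95/83]
P' = [494/249 -54/83; -54/83 54/83]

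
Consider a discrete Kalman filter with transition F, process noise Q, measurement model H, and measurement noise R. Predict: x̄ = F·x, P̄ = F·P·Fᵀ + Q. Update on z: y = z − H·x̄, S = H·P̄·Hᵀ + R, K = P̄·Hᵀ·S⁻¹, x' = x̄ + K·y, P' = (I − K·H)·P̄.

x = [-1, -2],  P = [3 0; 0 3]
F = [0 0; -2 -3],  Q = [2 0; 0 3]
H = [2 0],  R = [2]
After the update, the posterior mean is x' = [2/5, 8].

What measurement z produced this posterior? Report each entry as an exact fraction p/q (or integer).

x̄ = F·x = [0, 8]
P̄ = F·P·Fᵀ + Q = [2 0; 0 42]
S = H·P̄·Hᵀ + R = [10]
K = P̄·Hᵀ·S⁻¹ = [2/5; 0]
x' − x̄ = [2/5, 0] = K·y
y = (KᵀK)⁻¹·Kᵀ·(x' − x̄) = [1]
z = y + H·x̄ = [1] + [0] = [1]

z = [1]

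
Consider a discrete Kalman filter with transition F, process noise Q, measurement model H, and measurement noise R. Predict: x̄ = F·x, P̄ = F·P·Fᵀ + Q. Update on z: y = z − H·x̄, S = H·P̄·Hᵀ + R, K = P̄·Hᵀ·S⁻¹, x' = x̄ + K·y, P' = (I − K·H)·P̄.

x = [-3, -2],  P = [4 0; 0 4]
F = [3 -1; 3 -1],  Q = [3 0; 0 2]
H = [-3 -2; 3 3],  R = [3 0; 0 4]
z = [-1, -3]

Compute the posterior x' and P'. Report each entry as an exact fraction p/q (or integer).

x' = [1514/3487, -3169/3487]
P' = [9374/10461 -3342/3487; -3342/3487 4494/3487]

x̄ = F·x = [-7, -7]
P̄ = F·P·Fᵀ + Q = [43 40; 40 42]
y = z − H·x̄ = [-36, 39]
S = H·P̄·Hᵀ + R = [1038 -1239; -1239 1489]
K = P̄·Hᵀ·S⁻¹ = [-2690/10461 -163/3487; 346/3487 864/3487]
x' = x̄ + K·y = [1514/3487, -3169/3487]
P' = (I − K·H)·P̄ = [9374/10461 -3342/3487; -3342/3487 4494/3487]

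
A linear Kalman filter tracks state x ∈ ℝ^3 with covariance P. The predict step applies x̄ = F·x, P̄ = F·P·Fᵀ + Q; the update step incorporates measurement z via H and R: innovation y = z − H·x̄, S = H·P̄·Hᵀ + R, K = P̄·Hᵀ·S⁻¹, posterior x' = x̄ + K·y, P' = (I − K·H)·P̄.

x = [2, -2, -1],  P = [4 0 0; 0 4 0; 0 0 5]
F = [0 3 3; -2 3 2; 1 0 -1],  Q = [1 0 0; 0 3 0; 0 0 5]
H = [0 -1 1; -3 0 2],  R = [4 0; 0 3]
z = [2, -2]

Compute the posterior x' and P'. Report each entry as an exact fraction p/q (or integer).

x' = [4251/7946, -19221/7946, -1373/7946]
P' = [96071/31784 105621/31784 128001/31784; 105621/31784 232071/31784 155979/31784; 128001/31784 155979/31784 191391/31784]

x̄ = F·x = [-9, -12, 3]
P̄ = F·P·Fᵀ + Q = [82 66 -15; 66 75 -18; -15 -18 14]
y = z − H·x̄ = [-13, -35]
S = H·P̄·Hᵀ + R = [129 307; 307 977]
K = P̄·Hᵀ·S⁻¹ = [5595/31784 -10737/31784; -19023/31784 -1635/31784; 8853/31784 -407/31784]
x' = x̄ + K·y = [4251/7946, -19221/7946, -1373/7946]
P' = (I − K·H)·P̄ = [96071/31784 105621/31784 128001/31784; 105621/31784 232071/31784 155979/31784; 128001/31784 155979/31784 191391/31784]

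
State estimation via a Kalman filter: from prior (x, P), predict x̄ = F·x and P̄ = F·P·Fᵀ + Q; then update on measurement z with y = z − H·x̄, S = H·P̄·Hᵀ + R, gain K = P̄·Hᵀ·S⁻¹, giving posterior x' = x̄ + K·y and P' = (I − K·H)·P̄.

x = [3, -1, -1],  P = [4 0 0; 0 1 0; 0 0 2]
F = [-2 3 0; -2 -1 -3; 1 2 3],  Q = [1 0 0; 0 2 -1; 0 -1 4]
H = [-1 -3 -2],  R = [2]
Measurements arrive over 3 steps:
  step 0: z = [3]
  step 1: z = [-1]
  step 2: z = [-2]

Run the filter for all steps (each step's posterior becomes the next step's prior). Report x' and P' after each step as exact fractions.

step 0: x̄ = F·x = [-9, -2, -2]
step 0: P̄ = F·P·Fᵀ + Q = [26 13 -2; 13 37 -29; -2 -29 30]
step 0: y = z − H·x̄ = [-16]
step 0: S = H·P̄·Hᵀ + R = [203]
step 0: K = P̄·Hᵀ·S⁻¹ = [-61/203; -66/203; 1/7]
step 0: x' = x̄ + K·y = [-851/203, 650/203, -30/7]
step 0: P' = (I − K·H)·P̄ = [1557/203 -1387/203 47/7; -1387/203 3155/203 -137/7; 47/7 -137/7 181/7]
step 1: x̄ = F·x = [3652/203, 3662/203, -2161/203]
step 1: P̄ = F·P·Fᵀ + Q = [51470/203 46246/203 -26732/203; 46246/203 44000/203 -26443/203; -26732/203 -26443/203 17184/203]
step 1: y = z − H·x̄ = [10113/203]
step 1: S = H·P̄·Hᵀ + R = [369844/203]
step 1: K = P̄·Hᵀ·S⁻¹ = [-34186/92461; -31340/92461; 71693/369844]
step 1: x' = x̄ + K·y = [-39682/92461, 106654/92461, -365525/369844]
step 1: P' = (I − K·H)·P̄ = [414962/92461 -47318/92461 -102318/92461; -47318/92461 687200/92461 -975801/92461; -102318/92461 -975801/92461 5987749/369844]
step 2: x̄ = F·x = [399326/92461, 987415/369844, -402071/369844]
step 2: P̄ = F·P·Fᵀ + Q = [8504925/92461 7955821/92461 -4827707/92461; 7955821/92461 34930045/369844 -23318237/369844; -4827707/92461 -23318237/369844 17972997/369844]
step 2: y = z − H·x̄ = [3015719/369844]
step 2: S = H·P̄·Hᵀ + R = [254899329/369844]
step 2: K = P̄·Hᵀ·S⁻¹ = [-90867896/254899329; -29992315/84966443; 53319545/254899329]
step 2: x' = x̄ + K·y = [359934668/254899329, -17713560/84966443, 157658734/254899329]
step 2: P' = (I − K·H)·P̄ = [1121078561/254899329 -57936087/84966443 -208958993/254899329; -57936087/84966443 728049665/84966443 -1033114139/84966443; -208958993/254899329 -1033114139/84966443 4700173577/254899329]

step 0: x' = [-851/203, 650/203, -30/7], P' = [1557/203 -1387/203 47/7; -1387/203 3155/203 -137/7; 47/7 -137/7 181/7]
step 1: x' = [-39682/92461, 106654/92461, -365525/369844], P' = [414962/92461 -47318/92461 -102318/92461; -47318/92461 687200/92461 -975801/92461; -102318/92461 -975801/92461 5987749/369844]
step 2: x' = [359934668/254899329, -17713560/84966443, 157658734/254899329], P' = [1121078561/254899329 -57936087/84966443 -208958993/254899329; -57936087/84966443 728049665/84966443 -1033114139/84966443; -208958993/254899329 -1033114139/84966443 4700173577/254899329]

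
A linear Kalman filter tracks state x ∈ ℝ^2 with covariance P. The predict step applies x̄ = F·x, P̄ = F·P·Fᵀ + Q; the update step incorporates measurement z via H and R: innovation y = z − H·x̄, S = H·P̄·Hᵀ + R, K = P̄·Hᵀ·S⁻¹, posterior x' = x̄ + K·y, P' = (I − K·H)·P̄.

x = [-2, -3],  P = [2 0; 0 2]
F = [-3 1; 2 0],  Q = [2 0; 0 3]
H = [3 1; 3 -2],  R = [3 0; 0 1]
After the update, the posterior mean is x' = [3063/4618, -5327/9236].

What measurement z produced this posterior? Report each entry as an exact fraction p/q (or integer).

x̄ = F·x = [3, -4]
P̄ = F·P·Fᵀ + Q = [22 -12; -12 11]
S = H·P̄·Hᵀ + R = [140 212; 212 387]
K = P̄·Hᵀ·S⁻¹ = [909/4618 288/2309; 2621/9236 -705/2309]
x' − x̄ = [-10791/4618, 31617/9236] = K·y
y = (KᵀK)⁻¹·Kᵀ·(x' − x̄) = [-3, -14]
z = y + H·x̄ = [-3, -14] + [5, 17] = [2, 3]

z = [2, 3]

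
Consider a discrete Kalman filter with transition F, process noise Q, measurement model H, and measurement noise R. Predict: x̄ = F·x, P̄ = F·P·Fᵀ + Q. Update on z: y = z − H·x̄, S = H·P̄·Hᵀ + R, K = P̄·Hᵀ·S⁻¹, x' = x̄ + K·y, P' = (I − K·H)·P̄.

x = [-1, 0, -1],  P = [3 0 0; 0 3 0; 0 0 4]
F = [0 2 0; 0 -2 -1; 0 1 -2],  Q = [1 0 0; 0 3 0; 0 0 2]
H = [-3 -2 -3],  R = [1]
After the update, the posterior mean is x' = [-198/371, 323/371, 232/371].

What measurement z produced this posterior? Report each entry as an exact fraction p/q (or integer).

x̄ = F·x = [0, 1, 2]
P̄ = F·P·Fᵀ + Q = [13 -12 6; -12 19 2; 6 2 21]
S = H·P̄·Hᵀ + R = [371]
K = P̄·Hᵀ·S⁻¹ = [-33/371; -8/371; -85/371]
x' − x̄ = [-198/371, -48/371, -510/371] = K·y
y = (KᵀK)⁻¹·Kᵀ·(x' − x̄) = [6]
z = y + H·x̄ = [6] + [-8] = [-2]

z = [-2]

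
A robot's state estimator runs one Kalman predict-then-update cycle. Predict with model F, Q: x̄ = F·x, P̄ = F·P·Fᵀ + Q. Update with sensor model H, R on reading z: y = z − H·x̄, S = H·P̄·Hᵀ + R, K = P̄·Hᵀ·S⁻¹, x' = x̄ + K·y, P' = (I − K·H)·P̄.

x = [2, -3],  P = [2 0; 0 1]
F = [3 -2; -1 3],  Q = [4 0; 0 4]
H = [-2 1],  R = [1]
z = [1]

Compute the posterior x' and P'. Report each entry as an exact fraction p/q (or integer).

x' = [-12/7, -37/14]
P' = [34/21 20/7; 20/7 333/56]

x̄ = F·x = [12, -11]
P̄ = F·P·Fᵀ + Q = [26 -12; -12 15]
y = z − H·x̄ = [36]
S = H·P̄·Hᵀ + R = [168]
K = P̄·Hᵀ·S⁻¹ = [-8/21; 13/56]
x' = x̄ + K·y = [-12/7, -37/14]
P' = (I − K·H)·P̄ = [34/21 20/7; 20/7 333/56]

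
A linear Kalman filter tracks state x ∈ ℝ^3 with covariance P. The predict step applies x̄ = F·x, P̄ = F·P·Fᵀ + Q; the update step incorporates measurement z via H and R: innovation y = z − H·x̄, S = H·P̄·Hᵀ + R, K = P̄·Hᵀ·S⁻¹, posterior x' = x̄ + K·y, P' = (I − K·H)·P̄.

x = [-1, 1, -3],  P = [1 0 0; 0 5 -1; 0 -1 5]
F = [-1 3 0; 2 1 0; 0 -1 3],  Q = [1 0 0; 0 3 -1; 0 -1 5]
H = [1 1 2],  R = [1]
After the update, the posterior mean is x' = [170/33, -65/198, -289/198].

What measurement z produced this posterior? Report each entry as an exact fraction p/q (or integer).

z = [2]

x̄ = F·x = [4, -1, -10]
P̄ = F·P·Fᵀ + Q = [47 13 -24; 13 12 -9; -24 -9 61]
S = H·P̄·Hᵀ + R = [198]
K = P̄·Hᵀ·S⁻¹ = [2/33; 7/198; 89/198]
x' − x̄ = [38/33, 133/198, 1691/198] = K·y
y = (KᵀK)⁻¹·Kᵀ·(x' − x̄) = [19]
z = y + H·x̄ = [19] + [-17] = [2]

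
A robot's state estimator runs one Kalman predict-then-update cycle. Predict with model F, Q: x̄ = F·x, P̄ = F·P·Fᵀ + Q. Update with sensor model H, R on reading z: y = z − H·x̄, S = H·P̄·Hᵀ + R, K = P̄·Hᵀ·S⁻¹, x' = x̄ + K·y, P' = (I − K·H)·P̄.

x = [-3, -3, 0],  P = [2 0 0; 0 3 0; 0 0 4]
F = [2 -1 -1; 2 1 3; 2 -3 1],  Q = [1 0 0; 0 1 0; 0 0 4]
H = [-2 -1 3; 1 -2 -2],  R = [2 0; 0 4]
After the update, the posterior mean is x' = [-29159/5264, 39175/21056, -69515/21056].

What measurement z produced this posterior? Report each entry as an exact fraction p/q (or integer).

z = [-1, -3]

x̄ = F·x = [-3, -9, 3]
P̄ = F·P·Fᵀ + Q = [16 -7 13; -7 48 11; 13 11 43]
S = H·P̄·Hᵀ + R = [251 -168; -168 448]
K = P̄·Hᵀ·S⁻¹ = [31/376 839/21056; -383/1504 -31543/84224; 451/1504 -8389/84224]
x' − x̄ = [-13367/5264, 228679/21056, -132683/21056] = K·y
y = (KᵀK)⁻¹·Kᵀ·(x' − x̄) = [-25, -12]
z = y + H·x̄ = [-25, -12] + [24, 9] = [-1, -3]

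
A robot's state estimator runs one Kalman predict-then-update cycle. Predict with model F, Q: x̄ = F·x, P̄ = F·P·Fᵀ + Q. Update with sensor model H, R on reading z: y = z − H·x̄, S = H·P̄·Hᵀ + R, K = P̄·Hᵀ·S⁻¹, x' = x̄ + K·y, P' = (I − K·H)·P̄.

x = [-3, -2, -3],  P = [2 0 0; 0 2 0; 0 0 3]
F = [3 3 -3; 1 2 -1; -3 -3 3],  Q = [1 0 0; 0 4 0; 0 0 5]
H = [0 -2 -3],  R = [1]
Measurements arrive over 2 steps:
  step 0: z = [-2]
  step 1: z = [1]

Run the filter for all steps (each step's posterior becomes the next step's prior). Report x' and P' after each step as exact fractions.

step 0: x̄ = F·x = [-6, -4, 6]
step 0: P̄ = F·P·Fᵀ + Q = [64 27 -63; 27 17 -27; -63 -27 68]
step 0: y = z − H·x̄ = [8]
step 0: S = H·P̄·Hᵀ + R = [357]
step 0: K = P̄·Hᵀ·S⁻¹ = [45/119; 47/357; -50/119]
step 0: x' = x̄ + K·y = [-354/119, -1052/357, 314/119]
step 0: P' = (I − K·H)·P̄ = [1541/119 1098/119 -747/119; 1098/119 3860/357 -863/119; -747/119 -863/119 592/119]
step 1: x̄ = F·x = [-3056/119, -4108/357, 3056/119]
step 1: P̄ = F·P·Fᵀ + Q = [79640/119 36250/119 -79521/119; 36250/119 51281/357 -36250/119; -79521/119 -36250/119 80116/119]
step 1: y = z − H·x̄ = [19645/357]
step 1: S = H·P̄·Hᵀ + R = [1063613/357]
step 1: K = P̄·Hᵀ·S⁻¹ = [498189/1063613; 223688/1063613; -503544/1063613]
step 1: x' = x̄ + K·y = [100053/1063613, 70108/1063613, -394728/1063613]
step 1: P' = (I − K·H)·P̄ = [16599827/1063613 11845974/1063613 -8063379/1063613; 11845974/1063613 12624137/1063613 -8490654/1063613; -8063379/1063613 -8490654/1063613 5828284/1063613]

step 0: x' = [-354/119, -1052/357, 314/119], P' = [1541/119 1098/119 -747/119; 1098/119 3860/357 -863/119; -747/119 -863/119 592/119]
step 1: x' = [100053/1063613, 70108/1063613, -394728/1063613], P' = [16599827/1063613 11845974/1063613 -8063379/1063613; 11845974/1063613 12624137/1063613 -8490654/1063613; -8063379/1063613 -8490654/1063613 5828284/1063613]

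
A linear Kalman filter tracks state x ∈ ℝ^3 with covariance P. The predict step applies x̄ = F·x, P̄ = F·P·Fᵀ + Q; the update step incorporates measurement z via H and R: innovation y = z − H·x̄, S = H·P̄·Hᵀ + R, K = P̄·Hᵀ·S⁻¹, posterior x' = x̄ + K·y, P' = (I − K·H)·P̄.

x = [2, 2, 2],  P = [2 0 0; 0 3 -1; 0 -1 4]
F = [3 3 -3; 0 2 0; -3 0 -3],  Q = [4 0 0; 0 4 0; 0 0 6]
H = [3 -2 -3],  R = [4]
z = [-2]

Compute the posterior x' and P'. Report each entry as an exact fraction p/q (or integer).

x' = [-3642/833, 2276/833, -4668/833]
P' = [53399/833 16032/833 42471/833; 16032/833 12844/833 7440/833; 42471/833 7440/833 37659/833]

x̄ = F·x = [6, 4, -12]
P̄ = F·P·Fᵀ + Q = [103 24 27; 24 16 6; 27 6 60]
y = z − H·x̄ = [-48]
S = H·P̄·Hᵀ + R = [833]
K = P̄·Hᵀ·S⁻¹ = [180/833; 22/833; -111/833]
x' = x̄ + K·y = [-3642/833, 2276/833, -4668/833]
P' = (I − K·H)·P̄ = [53399/833 16032/833 42471/833; 16032/833 12844/833 7440/833; 42471/833 7440/833 37659/833]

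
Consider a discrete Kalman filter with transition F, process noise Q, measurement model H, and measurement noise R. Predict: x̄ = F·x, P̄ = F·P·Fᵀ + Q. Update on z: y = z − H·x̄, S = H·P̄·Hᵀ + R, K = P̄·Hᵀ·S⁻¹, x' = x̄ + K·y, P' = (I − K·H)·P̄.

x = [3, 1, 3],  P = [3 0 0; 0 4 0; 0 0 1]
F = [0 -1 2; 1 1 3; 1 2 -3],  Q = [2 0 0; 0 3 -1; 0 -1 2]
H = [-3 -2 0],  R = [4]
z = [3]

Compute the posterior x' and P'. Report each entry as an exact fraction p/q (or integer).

x̄ = F·x = [5, 13, -4]
P̄ = F·P·Fᵀ + Q = [10 2 -14; 2 19 1; -14 1 30]
y = z − H·x̄ = [44]
S = H·P̄·Hᵀ + R = [194]
K = P̄·Hᵀ·S⁻¹ = [-17/97; -22/97; 20/97]
x' = x̄ + K·y = [-263/97, 293/97, 492/97]
P' = (I − K·H)·P̄ = [392/97 -554/97 -678/97; -554/97 875/97 977/97; -678/97 977/97 2110/97]

x' = [-263/97, 293/97, 492/97]
P' = [392/97 -554/97 -678/97; -554/97 875/97 977/97; -678/97 977/97 2110/97]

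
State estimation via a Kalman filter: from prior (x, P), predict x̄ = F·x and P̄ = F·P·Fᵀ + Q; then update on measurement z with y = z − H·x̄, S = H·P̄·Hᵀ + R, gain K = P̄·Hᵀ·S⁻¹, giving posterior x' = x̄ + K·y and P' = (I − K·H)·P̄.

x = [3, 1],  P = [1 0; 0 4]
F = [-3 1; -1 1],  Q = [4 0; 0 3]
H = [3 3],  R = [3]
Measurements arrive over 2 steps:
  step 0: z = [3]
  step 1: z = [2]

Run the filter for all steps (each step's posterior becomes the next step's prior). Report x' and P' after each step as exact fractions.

step 0: x̄ = F·x = [-8, -2]
step 0: P̄ = F·P·Fᵀ + Q = [17 7; 7 8]
step 0: y = z − H·x̄ = [33]
step 0: S = H·P̄·Hᵀ + R = [354]
step 0: K = P̄·Hᵀ·S⁻¹ = [12/59; 15/118]
step 0: x' = x̄ + K·y = [-76/59, 259/118]
step 0: P' = (I − K·H)·P̄ = [139/59 -127/59; -127/59 269/118]
step 1: x̄ = F·x = [715/118, 411/118]
step 1: P̄ = F·P·Fᵀ + Q = [4767/118 2119/118; 2119/118 1409/118]
step 1: y = z − H·x̄ = [-1571/59]
step 1: S = H·P̄·Hᵀ + R = [47040/59]
step 1: K = P̄·Hᵀ·S⁻¹ = [3443/15680; 9/80]
step 1: x' = x̄ + K·y = [3333/15680, 39/80]
step 1: P' = (I − K·H)·P̄ = [30687/15680 -139/80; -139/80 37/20]

step 0: x' = [-76/59, 259/118], P' = [139/59 -127/59; -127/59 269/118]
step 1: x' = [3333/15680, 39/80], P' = [30687/15680 -139/80; -139/80 37/20]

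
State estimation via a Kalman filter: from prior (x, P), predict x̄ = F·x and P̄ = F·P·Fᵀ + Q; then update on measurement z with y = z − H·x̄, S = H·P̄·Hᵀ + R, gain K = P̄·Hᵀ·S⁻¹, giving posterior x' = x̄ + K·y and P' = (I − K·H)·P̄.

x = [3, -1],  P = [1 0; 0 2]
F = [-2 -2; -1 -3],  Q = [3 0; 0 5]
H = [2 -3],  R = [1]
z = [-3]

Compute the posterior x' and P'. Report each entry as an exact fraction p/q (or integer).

x̄ = F·x = [-4, 0]
P̄ = F·P·Fᵀ + Q = [15 14; 14 24]
y = z − H·x̄ = [5]
S = H·P̄·Hᵀ + R = [109]
K = P̄·Hᵀ·S⁻¹ = [-12/109; -44/109]
x' = x̄ + K·y = [-496/109, -220/109]
P' = (I − K·H)·P̄ = [1491/109 998/109; 998/109 680/109]

x' = [-496/109, -220/109]
P' = [1491/109 998/109; 998/109 680/109]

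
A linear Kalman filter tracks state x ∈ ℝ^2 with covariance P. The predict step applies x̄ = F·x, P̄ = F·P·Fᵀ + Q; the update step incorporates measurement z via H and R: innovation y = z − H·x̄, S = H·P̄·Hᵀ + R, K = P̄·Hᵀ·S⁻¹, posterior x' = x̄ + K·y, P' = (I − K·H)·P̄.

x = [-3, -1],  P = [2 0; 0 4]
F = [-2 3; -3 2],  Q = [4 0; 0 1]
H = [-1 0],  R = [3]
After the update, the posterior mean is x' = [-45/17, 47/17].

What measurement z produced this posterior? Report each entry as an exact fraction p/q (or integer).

x̄ = F·x = [3, 7]
P̄ = F·P·Fᵀ + Q = [48 36; 36 35]
S = H·P̄·Hᵀ + R = [51]
K = P̄·Hᵀ·S⁻¹ = [-16/17; -12/17]
x' − x̄ = [-96/17, -72/17] = K·y
y = (KᵀK)⁻¹·Kᵀ·(x' − x̄) = [6]
z = y + H·x̄ = [6] + [-3] = [3]

z = [3]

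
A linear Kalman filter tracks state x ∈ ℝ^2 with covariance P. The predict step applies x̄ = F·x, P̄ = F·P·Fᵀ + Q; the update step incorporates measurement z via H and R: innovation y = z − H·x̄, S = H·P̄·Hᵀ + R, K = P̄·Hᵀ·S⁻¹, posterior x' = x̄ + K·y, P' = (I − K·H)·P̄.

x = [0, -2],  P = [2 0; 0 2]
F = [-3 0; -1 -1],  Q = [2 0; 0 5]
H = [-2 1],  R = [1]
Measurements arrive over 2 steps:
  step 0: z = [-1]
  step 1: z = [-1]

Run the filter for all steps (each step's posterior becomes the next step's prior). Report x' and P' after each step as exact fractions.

step 0: x̄ = F·x = [0, 2]
step 0: P̄ = F·P·Fᵀ + Q = [20 6; 6 9]
step 0: y = z − H·x̄ = [-3]
step 0: S = H·P̄·Hᵀ + R = [66]
step 0: K = P̄·Hᵀ·S⁻¹ = [-17/33; -1/22]
step 0: x' = x̄ + K·y = [17/11, 47/22]
step 0: P' = (I − K·H)·P̄ = [82/33 49/11; 49/11 195/22]
step 1: x̄ = F·x = [-51/11, -81/22]
step 1: P̄ = F·P·Fᵀ + Q = [268/11 229/11; 229/11 1667/66]
step 1: y = z − H·x̄ = [-145/22]
step 1: S = H·P̄·Hᵀ + R = [2669/66]
step 1: K = P̄·Hᵀ·S⁻¹ = [-1842/2669; -1081/2669]
step 1: x' = x̄ + K·y = [-234/2669, -2702/2669]
step 1: P' = (I − K·H)·P̄ = [13618/2669 25394/2669; 25394/2669 49707/2669]

step 0: x' = [17/11, 47/22], P' = [82/33 49/11; 49/11 195/22]
step 1: x' = [-234/2669, -2702/2669], P' = [13618/2669 25394/2669; 25394/2669 49707/2669]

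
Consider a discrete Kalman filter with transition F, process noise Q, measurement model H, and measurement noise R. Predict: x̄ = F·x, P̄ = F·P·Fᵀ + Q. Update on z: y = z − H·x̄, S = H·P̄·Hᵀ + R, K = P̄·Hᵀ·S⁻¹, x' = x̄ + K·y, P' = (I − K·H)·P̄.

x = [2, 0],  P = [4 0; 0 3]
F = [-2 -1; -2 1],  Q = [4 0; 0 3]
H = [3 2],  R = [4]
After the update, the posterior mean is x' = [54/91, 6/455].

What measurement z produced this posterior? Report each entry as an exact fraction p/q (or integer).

x̄ = F·x = [-4, -4]
P̄ = F·P·Fᵀ + Q = [23 13; 13 22]
S = H·P̄·Hᵀ + R = [455]
K = P̄·Hᵀ·S⁻¹ = [19/91; 83/455]
x' − x̄ = [418/91, 1826/455] = K·y
y = (KᵀK)⁻¹·Kᵀ·(x' − x̄) = [22]
z = y + H·x̄ = [22] + [-20] = [2]

z = [2]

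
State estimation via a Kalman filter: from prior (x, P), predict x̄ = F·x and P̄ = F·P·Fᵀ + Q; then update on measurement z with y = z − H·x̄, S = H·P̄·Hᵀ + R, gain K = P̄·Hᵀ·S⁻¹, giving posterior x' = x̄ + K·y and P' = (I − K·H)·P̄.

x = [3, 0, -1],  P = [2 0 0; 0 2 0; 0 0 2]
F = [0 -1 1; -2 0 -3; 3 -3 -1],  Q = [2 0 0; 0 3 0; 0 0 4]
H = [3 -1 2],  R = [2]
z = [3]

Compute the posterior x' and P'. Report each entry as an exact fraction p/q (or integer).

x̄ = F·x = [-1, -3, 10]
P̄ = F·P·Fᵀ + Q = [6 -6 4; -6 29 -6; 4 -6 42]
y = z − H·x̄ = [-17]
S = H·P̄·Hᵀ + R = [361]
K = P̄·Hᵀ·S⁻¹ = [32/361; -59/361; 102/361]
x' = x̄ + K·y = [-905/361, -80/361, 1876/361]
P' = (I − K·H)·P̄ = [1142/361 -278/361 -1820/361; -278/361 6988/361 3852/361; -1820/361 3852/361 4758/361]

x' = [-905/361, -80/361, 1876/361]
P' = [1142/361 -278/361 -1820/361; -278/361 6988/361 3852/361; -1820/361 3852/361 4758/361]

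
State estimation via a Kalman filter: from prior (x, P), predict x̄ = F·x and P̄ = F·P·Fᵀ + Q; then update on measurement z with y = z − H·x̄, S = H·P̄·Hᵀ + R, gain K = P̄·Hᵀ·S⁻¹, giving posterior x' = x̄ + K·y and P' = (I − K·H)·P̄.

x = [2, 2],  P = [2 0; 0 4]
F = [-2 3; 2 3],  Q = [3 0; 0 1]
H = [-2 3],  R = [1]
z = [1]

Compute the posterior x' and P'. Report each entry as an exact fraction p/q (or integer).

x̄ = F·x = [2, 10]
P̄ = F·P·Fᵀ + Q = [47 28; 28 45]
y = z − H·x̄ = [-25]
S = H·P̄·Hᵀ + R = [258]
K = P̄·Hᵀ·S⁻¹ = [-5/129; 79/258]
x' = x̄ + K·y = [383/129, 605/258]
P' = (I − K·H)·P̄ = [6013/129 4007/129; 4007/129 5369/258]

x' = [383/129, 605/258]
P' = [6013/129 4007/129; 4007/129 5369/258]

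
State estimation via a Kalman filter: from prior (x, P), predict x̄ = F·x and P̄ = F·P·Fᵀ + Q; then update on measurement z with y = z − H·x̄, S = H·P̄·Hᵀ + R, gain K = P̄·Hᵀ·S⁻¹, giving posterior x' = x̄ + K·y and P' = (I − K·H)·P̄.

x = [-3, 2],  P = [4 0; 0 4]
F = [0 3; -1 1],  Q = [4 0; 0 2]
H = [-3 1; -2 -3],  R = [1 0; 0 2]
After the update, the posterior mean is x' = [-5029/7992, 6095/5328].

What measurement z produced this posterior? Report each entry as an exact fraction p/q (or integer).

z = [3, -2]

x̄ = F·x = [6, 5]
P̄ = F·P·Fᵀ + Q = [40 12; 12 10]
S = H·P̄·Hᵀ + R = [299 294; 294 396]
K = P̄·Hᵀ·S⁻¹ = [-361/1332 -733/7992; 155/888 -1417/5328]
x' − x̄ = [-52981/7992, -20545/5328] = K·y
y = (KᵀK)⁻¹·Kᵀ·(x' − x̄) = [16, 25]
z = y + H·x̄ = [16, 25] + [-13, -27] = [3, -2]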